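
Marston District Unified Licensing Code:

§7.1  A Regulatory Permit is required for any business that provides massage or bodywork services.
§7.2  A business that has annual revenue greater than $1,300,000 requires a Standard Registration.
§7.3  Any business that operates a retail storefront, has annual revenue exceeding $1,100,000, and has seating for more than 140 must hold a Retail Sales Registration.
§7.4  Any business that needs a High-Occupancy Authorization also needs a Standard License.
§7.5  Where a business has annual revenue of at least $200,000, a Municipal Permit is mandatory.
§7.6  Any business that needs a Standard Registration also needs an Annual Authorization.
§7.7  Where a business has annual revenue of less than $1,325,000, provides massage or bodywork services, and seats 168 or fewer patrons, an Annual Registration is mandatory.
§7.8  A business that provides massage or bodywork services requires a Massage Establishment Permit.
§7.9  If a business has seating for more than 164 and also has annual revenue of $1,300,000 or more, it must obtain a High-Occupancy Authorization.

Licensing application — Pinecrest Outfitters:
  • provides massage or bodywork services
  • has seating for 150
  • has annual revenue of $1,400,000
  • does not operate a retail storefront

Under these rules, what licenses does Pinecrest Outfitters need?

§7.1 provides massage or bodywork services → Regulatory Permit required.
§7.2 revenue $1,400,000 > $1,300,000 → Standard Registration required.
§7.3 does not operate a retail storefront; revenue $1,400,000 > $1,100,000; seating 150 > 140 → Retail Sales Registration not required.
§7.4 High-Occupancy Authorization is not required → no effect.
§7.5 revenue $1,400,000 ≥ $200,000 → Municipal Permit required.
§7.6 Standard Registration is required → Annual Authorization also required.
§7.7 revenue $1,400,000 ≥ $1,325,000; provides massage or bodywork services; seating 150 ≤ 168 → Annual Registration not required.
§7.8 provides massage or bodywork services → Massage Establishment Permit required.
§7.9 seating 150 ≤ 164; revenue $1,400,000 ≥ $1,300,000 → High-Occupancy Authorization not required.

Annual Authorization, Massage Establishment Permit, Municipal Permit, Regulatory Permit, Standard Registration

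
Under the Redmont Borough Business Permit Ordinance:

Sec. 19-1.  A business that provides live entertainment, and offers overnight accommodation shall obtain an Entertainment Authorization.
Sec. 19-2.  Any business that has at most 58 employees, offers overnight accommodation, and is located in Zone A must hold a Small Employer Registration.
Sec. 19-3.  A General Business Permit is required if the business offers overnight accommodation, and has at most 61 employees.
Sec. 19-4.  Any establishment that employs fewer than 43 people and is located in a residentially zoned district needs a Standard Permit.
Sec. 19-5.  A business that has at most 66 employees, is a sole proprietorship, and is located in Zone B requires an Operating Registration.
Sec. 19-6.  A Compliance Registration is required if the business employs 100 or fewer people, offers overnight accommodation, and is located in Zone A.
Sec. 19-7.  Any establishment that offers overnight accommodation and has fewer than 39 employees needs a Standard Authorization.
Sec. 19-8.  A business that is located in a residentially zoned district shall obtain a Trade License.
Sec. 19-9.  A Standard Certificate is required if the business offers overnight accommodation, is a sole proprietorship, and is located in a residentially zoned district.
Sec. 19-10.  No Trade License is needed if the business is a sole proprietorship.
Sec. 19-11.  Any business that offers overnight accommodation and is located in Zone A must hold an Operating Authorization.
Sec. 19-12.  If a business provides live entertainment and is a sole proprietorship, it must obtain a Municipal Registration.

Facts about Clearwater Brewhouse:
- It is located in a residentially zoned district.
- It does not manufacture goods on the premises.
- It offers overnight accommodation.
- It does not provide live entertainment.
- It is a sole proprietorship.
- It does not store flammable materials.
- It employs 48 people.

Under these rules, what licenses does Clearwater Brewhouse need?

Sec. 19-1. does not provide live entertainment; offers overnight accommodation → Entertainment Authorization not required.
Sec. 19-2. employees 48 ≤ 58; offers overnight accommodation; is located in a residentially zoned district (not: is located in Zone A) → Small Employer Registration not required.
Sec. 19-3. offers overnight accommodation; employees 48 ≤ 61 → General Business Permit required.
Sec. 19-4. employees 48 ≥ 43; is located in a residentially zoned district → Standard Permit not required.
Sec. 19-5. employees 48 ≤ 66; is a sole proprietorship; is located in a residentially zoned district (not: is located in Zone B) → Operating Registration not required.
Sec. 19-6. employees 48 ≤ 100; offers overnight accommodation; is located in a residentially zoned district (not: is located in Zone A) → Compliance Registration not required.
Sec. 19-7. offers overnight accommodation; employees 48 ≥ 39 → Standard Authorization not required.
Sec. 19-8. is located in a residentially zoned district → Trade License required.
Sec. 19-9. offers overnight accommodation; is a sole proprietorship; is located in a residentially zoned district → Standard Certificate required.
Sec. 19-10. is a sole proprietorship → exempt from Trade License.
Sec. 19-11. offers overnight accommodation; is located in a residentially zoned district (not: is located in Zone A) → Operating Authorization not required.
Sec. 19-12. does not provide live entertainment; is a sole proprietorship → Municipal Registration not required.

General Business Permit, Standard Certificate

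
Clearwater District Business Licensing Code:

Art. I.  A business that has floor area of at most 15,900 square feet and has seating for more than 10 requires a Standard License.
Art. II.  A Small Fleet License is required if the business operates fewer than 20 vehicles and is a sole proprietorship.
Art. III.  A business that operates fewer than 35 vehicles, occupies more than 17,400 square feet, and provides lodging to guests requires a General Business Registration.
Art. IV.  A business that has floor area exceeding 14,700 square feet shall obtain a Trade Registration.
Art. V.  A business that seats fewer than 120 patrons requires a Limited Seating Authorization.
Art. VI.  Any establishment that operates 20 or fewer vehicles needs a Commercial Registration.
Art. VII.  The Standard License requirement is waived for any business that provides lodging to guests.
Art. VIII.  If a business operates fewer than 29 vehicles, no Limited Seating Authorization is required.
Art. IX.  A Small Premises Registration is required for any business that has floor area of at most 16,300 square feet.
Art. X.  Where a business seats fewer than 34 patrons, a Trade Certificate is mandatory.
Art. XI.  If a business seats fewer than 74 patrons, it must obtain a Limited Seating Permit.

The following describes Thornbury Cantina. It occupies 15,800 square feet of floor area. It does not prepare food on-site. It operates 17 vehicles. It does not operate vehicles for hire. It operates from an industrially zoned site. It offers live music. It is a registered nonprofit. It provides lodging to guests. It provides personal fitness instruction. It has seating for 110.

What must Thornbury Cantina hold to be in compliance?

Commercial Registration, Small Premises Registration, Trade Registration

Art. I. floor area 15,800 square feet ≤ 15,900 square feet; seating 110 > 10 → Standard License required.
Art. II. vehicles 17 < 20; is a registered nonprofit (not: is a sole proprietorship) → Small Fleet License not required.
Art. III. vehicles 17 < 35; floor area 15,800 square feet ≤ 17,400 square feet; provides lodging to guests → General Business Registration not required.
Art. IV. floor area 15,800 square feet > 14,700 square feet → Trade Registration required.
Art. V. seating 110 < 120 → Limited Seating Authorization required.
Art. VI. vehicles 17 ≤ 20 → Commercial Registration required.
Art. VII. provides lodging to guests → exempt from Standard License.
Art. VIII. vehicles 17 < 29 → exempt from Limited Seating Authorization.
Art. IX. floor area 15,800 square feet ≤ 16,300 square feet → Small Premises Registration required.
Art. X. seating 110 ≥ 34 → Trade Certificate not required.
Art. XI. seating 110 ≥ 74 → Limited Seating Permit not required.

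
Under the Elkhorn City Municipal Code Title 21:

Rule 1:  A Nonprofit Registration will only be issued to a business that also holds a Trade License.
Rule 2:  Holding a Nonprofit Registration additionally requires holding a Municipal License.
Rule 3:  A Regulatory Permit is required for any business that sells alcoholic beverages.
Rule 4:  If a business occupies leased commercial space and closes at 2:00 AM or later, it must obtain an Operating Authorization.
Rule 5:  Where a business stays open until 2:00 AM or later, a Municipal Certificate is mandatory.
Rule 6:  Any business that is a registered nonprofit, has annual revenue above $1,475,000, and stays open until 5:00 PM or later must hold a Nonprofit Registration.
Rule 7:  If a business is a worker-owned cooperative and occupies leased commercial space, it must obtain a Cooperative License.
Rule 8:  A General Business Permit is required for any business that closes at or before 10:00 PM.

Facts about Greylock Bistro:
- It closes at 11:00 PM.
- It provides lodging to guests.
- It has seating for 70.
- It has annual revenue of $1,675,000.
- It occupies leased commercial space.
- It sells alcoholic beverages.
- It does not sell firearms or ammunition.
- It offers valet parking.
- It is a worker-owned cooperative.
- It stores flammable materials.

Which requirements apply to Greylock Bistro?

Cooperative License, Regulatory Permit

Rule 1: Nonprofit Registration is not required → no effect.
Rule 2: Nonprofit Registration is not required → no effect.
Rule 3: sells alcoholic beverages → Regulatory Permit required.
Rule 4: occupies leased commercial space; closes 11:00 PM, at/before 2:00 AM → Operating Authorization not required.
Rule 5: closes 11:00 PM, at/before 2:00 AM → Municipal Certificate not required.
Rule 6: is a worker-owned cooperative (not: is a registered nonprofit); revenue $1,675,000 > $1,475,000; closes 11:00 PM, after 5:00 PM → Nonprofit Registration not required.
Rule 7: is a worker-owned cooperative; occupies leased commercial space → Cooperative License required.
Rule 8: closes 11:00 PM, after 10:00 PM → General Business Permit not required.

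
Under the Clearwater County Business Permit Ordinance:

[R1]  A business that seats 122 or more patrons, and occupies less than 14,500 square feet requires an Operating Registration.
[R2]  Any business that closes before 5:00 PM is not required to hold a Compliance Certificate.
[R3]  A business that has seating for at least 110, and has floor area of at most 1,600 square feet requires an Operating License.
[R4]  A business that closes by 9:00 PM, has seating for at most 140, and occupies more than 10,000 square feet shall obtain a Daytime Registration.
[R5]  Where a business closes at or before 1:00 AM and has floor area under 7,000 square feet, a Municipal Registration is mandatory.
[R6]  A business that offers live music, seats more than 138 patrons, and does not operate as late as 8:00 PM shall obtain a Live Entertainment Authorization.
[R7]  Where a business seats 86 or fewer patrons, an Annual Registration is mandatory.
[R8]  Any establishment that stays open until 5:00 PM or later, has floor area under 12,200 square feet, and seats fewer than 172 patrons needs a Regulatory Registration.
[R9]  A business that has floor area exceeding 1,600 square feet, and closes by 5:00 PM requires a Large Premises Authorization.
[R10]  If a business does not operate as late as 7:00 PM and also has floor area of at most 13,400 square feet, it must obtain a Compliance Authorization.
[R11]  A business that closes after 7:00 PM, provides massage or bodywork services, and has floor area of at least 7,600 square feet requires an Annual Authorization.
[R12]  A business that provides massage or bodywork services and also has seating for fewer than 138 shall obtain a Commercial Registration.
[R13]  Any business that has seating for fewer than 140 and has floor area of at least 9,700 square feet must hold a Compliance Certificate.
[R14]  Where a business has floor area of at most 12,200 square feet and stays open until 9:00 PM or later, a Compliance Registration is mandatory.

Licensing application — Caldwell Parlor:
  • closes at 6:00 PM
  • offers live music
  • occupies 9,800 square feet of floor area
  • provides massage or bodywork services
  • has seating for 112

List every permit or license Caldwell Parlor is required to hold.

[R1] seating 112 < 122; floor area 9,800 square feet < 14,500 square feet → Operating Registration not required.
[R2] closes 6:00 PM, after 5:00 PM → Compliance Certificate exemption does not apply.
[R3] seating 112 ≥ 110; floor area 9,800 square feet > 1,600 square feet → Operating License not required.
[R4] closes 6:00 PM, at/before 9:00 PM; seating 112 ≤ 140; floor area 9,800 square feet ≤ 10,000 square feet → Daytime Registration not required.
[R5] closes 6:00 PM, at/before 1:00 AM; floor area 9,800 square feet ≥ 7,000 square feet → Municipal Registration not required.
[R6] offers live music; seating 112 ≤ 138; closes 6:00 PM, at/before 8:00 PM → Live Entertainment Authorization not required.
[R7] seating 112 > 86 → Annual Registration not required.
[R8] closes 6:00 PM, after 5:00 PM; floor area 9,800 square feet < 12,200 square feet; seating 112 < 172 → Regulatory Registration required.
[R9] floor area 9,800 square feet > 1,600 square feet; closes 6:00 PM, after 5:00 PM → Large Premises Authorization not required.
[R10] closes 6:00 PM, at/before 7:00 PM; floor area 9,800 square feet ≤ 13,400 square feet → Compliance Authorization required.
[R11] closes 6:00 PM, at/before 7:00 PM; provides massage or bodywork services; floor area 9,800 square feet ≥ 7,600 square feet → Annual Authorization not required.
[R12] provides massage or bodywork services; seating 112 < 138 → Commercial Registration required.
[R13] seating 112 < 140; floor area 9,800 square feet ≥ 9,700 square feet → Compliance Certificate required.
[R14] floor area 9,800 square feet ≤ 12,200 square feet; closes 6:00 PM, at/before 9:00 PM → Compliance Registration not required.

Commercial Registration, Compliance Authorization, Compliance Certificate, Regulatory Registration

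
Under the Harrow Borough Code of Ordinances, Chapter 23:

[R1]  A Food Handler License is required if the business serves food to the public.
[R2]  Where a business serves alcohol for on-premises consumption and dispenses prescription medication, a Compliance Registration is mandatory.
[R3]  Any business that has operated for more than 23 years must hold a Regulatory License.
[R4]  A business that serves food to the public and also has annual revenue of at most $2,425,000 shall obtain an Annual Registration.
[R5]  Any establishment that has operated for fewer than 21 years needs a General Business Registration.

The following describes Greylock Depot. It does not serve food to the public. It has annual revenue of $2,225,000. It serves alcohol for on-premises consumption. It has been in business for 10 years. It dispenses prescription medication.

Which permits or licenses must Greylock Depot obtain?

Compliance Registration, General Business Registration

[R1] does not serve food to the public → Food Handler License not required.
[R2] serves alcohol for on-premises consumption; dispenses prescription medication → Compliance Registration required.
[R3] years in business 10 ≤ 23 → Regulatory License not required.
[R4] does not serve food to the public; revenue $2,225,000 ≤ $2,425,000 → Annual Registration not required.
[R5] years in business 10 < 21 → General Business Registration required.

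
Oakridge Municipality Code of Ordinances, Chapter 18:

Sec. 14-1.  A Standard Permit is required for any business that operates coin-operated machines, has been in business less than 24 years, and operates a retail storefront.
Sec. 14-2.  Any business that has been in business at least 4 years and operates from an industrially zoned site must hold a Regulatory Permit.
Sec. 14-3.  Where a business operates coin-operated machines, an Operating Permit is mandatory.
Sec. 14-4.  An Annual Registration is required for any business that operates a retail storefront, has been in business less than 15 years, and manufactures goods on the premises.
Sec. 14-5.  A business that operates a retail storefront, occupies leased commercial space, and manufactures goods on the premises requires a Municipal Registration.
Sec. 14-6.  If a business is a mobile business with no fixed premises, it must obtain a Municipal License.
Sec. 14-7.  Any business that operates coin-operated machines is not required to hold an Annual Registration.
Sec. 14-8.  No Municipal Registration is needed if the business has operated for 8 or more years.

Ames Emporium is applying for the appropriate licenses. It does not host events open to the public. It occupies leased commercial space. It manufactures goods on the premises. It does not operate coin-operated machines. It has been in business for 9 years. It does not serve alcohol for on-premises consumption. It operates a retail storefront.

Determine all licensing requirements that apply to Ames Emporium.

Annual Registration

Sec. 14-1. does not operate coin-operated machines; years in business 9 < 24; operates a retail storefront → Standard Permit not required.
Sec. 14-2. years in business 9 ≥ 4; occupies leased commercial space (not: operates from an industrially zoned site) → Regulatory Permit not required.
Sec. 14-3. does not operate coin-operated machines → Operating Permit not required.
Sec. 14-4. operates a retail storefront; years in business 9 < 15; manufactures goods on the premises → Annual Registration required.
Sec. 14-5. operates a retail storefront; occupies leased commercial space; manufactures goods on the premises → Municipal Registration required.
Sec. 14-6. occupies leased commercial space (not: is a mobile business with no fixed premises) → Municipal License not required.
Sec. 14-7. does not operate coin-operated machines → Annual Registration exemption does not apply.
Sec. 14-8. years in business 9 ≥ 8 → exempt from Municipal Registration.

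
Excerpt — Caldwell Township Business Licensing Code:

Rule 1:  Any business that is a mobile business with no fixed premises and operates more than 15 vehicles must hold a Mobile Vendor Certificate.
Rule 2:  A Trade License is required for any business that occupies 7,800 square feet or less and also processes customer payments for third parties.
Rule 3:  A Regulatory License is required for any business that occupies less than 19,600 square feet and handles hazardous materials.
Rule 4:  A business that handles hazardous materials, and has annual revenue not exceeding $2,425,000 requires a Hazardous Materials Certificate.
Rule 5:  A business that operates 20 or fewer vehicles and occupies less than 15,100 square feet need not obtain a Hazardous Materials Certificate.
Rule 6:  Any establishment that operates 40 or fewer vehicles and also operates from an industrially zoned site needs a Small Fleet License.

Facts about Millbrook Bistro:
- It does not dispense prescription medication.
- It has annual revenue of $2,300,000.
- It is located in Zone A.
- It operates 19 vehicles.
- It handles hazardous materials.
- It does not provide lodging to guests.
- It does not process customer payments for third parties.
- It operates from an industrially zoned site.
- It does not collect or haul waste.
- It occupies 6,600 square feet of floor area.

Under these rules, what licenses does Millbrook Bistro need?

Regulatory License, Small Fleet License

Rule 1: operates from an industrially zoned site (not: is a mobile business with no fixed premises); vehicles 19 > 15 → Mobile Vendor Certificate not required.
Rule 2: floor area 6,600 square feet ≤ 7,800 square feet; does not process customer payments for third parties → Trade License not required.
Rule 3: floor area 6,600 square feet < 19,600 square feet; handles hazardous materials → Regulatory License required.
Rule 4: handles hazardous materials; revenue $2,300,000 ≤ $2,425,000 → Hazardous Materials Certificate required.
Rule 5: vehicles 19 ≤ 20; floor area 6,600 square feet < 15,100 square feet → exempt from Hazardous Materials Certificate.
Rule 6: vehicles 19 ≤ 40; operates from an industrially zoned site → Small Fleet License required.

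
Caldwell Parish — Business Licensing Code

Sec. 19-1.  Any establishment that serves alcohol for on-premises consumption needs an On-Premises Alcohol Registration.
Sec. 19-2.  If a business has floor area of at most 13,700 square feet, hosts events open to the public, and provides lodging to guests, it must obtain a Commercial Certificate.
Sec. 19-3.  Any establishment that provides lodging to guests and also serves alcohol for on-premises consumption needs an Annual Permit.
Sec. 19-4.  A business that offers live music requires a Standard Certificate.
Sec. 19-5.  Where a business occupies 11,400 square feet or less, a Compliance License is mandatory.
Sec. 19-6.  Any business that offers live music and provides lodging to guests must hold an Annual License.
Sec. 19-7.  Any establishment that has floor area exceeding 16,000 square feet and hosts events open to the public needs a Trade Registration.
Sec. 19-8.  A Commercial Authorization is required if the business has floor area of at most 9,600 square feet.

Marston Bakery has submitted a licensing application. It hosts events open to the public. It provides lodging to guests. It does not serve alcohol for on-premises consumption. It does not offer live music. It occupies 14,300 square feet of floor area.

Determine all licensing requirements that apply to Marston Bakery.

None

Sec. 19-1. does not serve alcohol for on-premises consumption → On-Premises Alcohol Registration not required.
Sec. 19-2. floor area 14,300 square feet > 13,700 square feet; hosts events open to the public; provides lodging to guests → Commercial Certificate not required.
Sec. 19-3. provides lodging to guests; does not serve alcohol for on-premises consumption → Annual Permit not required.
Sec. 19-4. does not offer live music → Standard Certificate not required.
Sec. 19-5. floor area 14,300 square feet > 11,400 square feet → Compliance License not required.
Sec. 19-6. does not offer live music; provides lodging to guests → Annual License not required.
Sec. 19-7. floor area 14,300 square feet ≤ 16,000 square feet; hosts events open to the public → Trade Registration not required.
Sec. 19-8. floor area 14,300 square feet > 9,600 square feet → Commercial Authorization not required.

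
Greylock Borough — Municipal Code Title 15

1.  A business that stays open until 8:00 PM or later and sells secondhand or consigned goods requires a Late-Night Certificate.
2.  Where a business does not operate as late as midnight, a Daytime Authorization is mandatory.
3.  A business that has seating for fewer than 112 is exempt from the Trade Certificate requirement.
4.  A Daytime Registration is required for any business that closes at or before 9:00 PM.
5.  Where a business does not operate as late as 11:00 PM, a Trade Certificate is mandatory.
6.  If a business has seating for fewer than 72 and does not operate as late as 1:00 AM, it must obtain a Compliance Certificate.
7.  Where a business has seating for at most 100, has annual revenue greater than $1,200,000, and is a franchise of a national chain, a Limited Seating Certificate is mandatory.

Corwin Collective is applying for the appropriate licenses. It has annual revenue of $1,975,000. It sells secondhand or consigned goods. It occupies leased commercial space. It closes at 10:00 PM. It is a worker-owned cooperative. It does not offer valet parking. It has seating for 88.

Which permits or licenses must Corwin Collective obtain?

1. closes 10:00 PM, after 8:00 PM; sells secondhand or consigned goods → Late-Night Certificate required.
2. closes 10:00 PM, at/before midnight → Daytime Authorization required.
3. seating 88 < 112 → exempt from Trade Certificate.
4. closes 10:00 PM, after 9:00 PM → Daytime Registration not required.
5. closes 10:00 PM, at/before 11:00 PM → Trade Certificate required.
6. seating 88 ≥ 72; closes 10:00 PM, at/before 1:00 AM → Compliance Certificate not required.
7. seating 88 ≤ 100; revenue $1,975,000 > $1,200,000; is a worker-owned cooperative (not: is a franchise of a national chain) → Limited Seating Certificate not required.

Daytime Authorization, Late-Night Certificate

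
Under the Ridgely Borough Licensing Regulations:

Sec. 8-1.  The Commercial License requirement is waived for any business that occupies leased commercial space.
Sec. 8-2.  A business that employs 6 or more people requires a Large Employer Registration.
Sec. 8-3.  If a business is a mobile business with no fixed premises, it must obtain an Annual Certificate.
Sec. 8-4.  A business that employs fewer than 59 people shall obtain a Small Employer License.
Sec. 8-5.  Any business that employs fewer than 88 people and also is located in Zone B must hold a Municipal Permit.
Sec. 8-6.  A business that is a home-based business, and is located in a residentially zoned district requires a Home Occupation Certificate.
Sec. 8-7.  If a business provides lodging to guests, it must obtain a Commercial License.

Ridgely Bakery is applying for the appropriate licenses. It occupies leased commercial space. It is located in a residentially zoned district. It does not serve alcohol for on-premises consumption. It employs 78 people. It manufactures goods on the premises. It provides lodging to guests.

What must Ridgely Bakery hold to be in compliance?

Large Employer Registration

Sec. 8-1. occupies leased commercial space → exempt from Commercial License.
Sec. 8-2. employees 78 ≥ 6 → Large Employer Registration required.
Sec. 8-3. occupies leased commercial space (not: is a mobile business with no fixed premises) → Annual Certificate not required.
Sec. 8-4. employees 78 ≥ 59 → Small Employer License not required.
Sec. 8-5. employees 78 < 88; is located in a residentially zoned district (not: is located in Zone B) → Municipal Permit not required.
Sec. 8-6. occupies leased commercial space (not: is a home-based business); is located in a residentially zoned district → Home Occupation Certificate not required.
Sec. 8-7. provides lodging to guests → Commercial License required.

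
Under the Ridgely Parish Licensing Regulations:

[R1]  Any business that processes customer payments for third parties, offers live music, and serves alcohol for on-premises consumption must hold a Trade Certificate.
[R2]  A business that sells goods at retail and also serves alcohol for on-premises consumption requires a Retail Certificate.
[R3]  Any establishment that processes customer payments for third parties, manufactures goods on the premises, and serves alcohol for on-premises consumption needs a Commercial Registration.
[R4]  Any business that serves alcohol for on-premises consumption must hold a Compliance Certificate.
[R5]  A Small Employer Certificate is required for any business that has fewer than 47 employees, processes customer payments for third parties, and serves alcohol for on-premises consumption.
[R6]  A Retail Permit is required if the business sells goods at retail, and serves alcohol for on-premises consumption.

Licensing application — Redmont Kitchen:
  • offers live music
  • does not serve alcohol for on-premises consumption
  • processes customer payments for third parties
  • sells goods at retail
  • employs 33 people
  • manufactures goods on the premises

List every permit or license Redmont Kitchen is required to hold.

None

[R1] processes customer payments for third parties; offers live music; does not serve alcohol for on-premises consumption → Trade Certificate not required.
[R2] sells goods at retail; does not serve alcohol for on-premises consumption → Retail Certificate not required.
[R3] processes customer payments for third parties; manufactures goods on the premises; does not serve alcohol for on-premises consumption → Commercial Registration not required.
[R4] does not serve alcohol for on-premises consumption → Compliance Certificate not required.
[R5] employees 33 < 47; processes customer payments for third parties; does not serve alcohol for on-premises consumption → Small Employer Certificate not required.
[R6] sells goods at retail; does not serve alcohol for on-premises consumption → Retail Permit not required.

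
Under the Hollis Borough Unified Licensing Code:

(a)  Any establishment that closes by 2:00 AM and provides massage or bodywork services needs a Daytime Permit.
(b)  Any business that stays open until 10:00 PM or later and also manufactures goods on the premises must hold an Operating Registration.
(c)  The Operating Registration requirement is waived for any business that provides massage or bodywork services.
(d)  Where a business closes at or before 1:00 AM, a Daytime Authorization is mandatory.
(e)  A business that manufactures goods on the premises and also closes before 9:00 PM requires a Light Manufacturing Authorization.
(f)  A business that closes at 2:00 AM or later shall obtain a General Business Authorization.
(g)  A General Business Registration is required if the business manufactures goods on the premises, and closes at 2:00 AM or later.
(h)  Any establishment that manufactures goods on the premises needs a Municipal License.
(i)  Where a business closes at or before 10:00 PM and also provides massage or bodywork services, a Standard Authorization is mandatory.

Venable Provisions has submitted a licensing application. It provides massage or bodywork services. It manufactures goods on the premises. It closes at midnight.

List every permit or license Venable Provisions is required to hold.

(a) closes midnight, at/before 2:00 AM; provides massage or bodywork services → Daytime Permit required.
(b) closes midnight, after 10:00 PM; manufactures goods on the premises → Operating Registration required.
(c) provides massage or bodywork services → exempt from Operating Registration.
(d) closes midnight, at/before 1:00 AM → Daytime Authorization required.
(e) manufactures goods on the premises; closes midnight, after 9:00 PM → Light Manufacturing Authorization not required.
(f) closes midnight, at/before 2:00 AM → General Business Authorization not required.
(g) manufactures goods on the premises; closes midnight, at/before 2:00 AM → General Business Registration not required.
(h) manufactures goods on the premises → Municipal License required.
(i) closes midnight, after 10:00 PM; provides massage or bodywork services → Standard Authorization not required.

Daytime Authorization, Daytime Permit, Municipal License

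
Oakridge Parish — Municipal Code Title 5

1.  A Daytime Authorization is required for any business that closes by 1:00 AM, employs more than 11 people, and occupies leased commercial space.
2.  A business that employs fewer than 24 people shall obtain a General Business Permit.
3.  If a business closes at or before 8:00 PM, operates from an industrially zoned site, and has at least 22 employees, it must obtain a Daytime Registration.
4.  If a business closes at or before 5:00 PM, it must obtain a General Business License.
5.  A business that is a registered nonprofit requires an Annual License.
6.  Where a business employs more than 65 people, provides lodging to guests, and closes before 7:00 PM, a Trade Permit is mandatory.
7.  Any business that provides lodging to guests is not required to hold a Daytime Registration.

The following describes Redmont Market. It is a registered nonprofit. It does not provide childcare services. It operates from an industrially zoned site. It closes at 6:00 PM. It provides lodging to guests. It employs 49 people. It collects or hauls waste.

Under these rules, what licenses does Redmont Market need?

Annual License

1. closes 6:00 PM, at/before 1:00 AM; employees 49 > 11; operates from an industrially zoned site (not: occupies leased commercial space) → Daytime Authorization not required.
2. employees 49 ≥ 24 → General Business Permit not required.
3. closes 6:00 PM, at/before 8:00 PM; operates from an industrially zoned site; employees 49 ≥ 22 → Daytime Registration required.
4. closes 6:00 PM, after 5:00 PM → General Business License not required.
5. is a registered nonprofit → Annual License required.
6. employees 49 ≤ 65; provides lodging to guests; closes 6:00 PM, at/before 7:00 PM → Trade Permit not required.
7. provides lodging to guests → exempt from Daytime Registration.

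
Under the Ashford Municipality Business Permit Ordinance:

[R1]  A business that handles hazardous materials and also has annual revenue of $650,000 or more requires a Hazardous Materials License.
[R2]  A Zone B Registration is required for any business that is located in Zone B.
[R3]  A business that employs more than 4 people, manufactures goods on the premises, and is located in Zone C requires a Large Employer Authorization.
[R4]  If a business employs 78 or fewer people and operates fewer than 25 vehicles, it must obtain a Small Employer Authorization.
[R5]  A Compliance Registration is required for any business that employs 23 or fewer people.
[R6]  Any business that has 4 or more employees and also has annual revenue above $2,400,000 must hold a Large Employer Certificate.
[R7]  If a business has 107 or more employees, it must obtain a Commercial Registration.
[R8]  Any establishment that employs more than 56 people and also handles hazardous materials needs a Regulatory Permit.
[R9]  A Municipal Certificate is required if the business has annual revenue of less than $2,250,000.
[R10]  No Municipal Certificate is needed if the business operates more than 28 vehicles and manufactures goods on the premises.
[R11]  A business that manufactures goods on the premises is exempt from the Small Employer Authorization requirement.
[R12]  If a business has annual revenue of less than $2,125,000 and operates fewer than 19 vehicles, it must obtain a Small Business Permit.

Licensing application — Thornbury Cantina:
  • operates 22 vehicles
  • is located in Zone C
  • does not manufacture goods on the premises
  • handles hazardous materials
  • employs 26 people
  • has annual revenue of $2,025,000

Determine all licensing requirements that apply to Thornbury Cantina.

Hazardous Materials License, Municipal Certificate, Small Employer Authorization

[R1] handles hazardous materials; revenue $2,025,000 ≥ $650,000 → Hazardous Materials License required.
[R2] is located in Zone C (not: is located in Zone B) → Zone B Registration not required.
[R3] employees 26 > 4; does not manufacture goods on the premises; is located in Zone C → Large Employer Authorization not required.
[R4] employees 26 ≤ 78; vehicles 22 < 25 → Small Employer Authorization required.
[R5] employees 26 > 23 → Compliance Registration not required.
[R6] employees 26 ≥ 4; revenue $2,025,000 ≤ $2,400,000 → Large Employer Certificate not required.
[R7] employees 26 < 107 → Commercial Registration not required.
[R8] employees 26 ≤ 56; handles hazardous materials → Regulatory Permit not required.
[R9] revenue $2,025,000 < $2,250,000 → Municipal Certificate required.
[R10] vehicles 22 ≤ 28; does not manufacture goods on the premises → Municipal Certificate exemption does not apply.
[R11] does not manufacture goods on the premises → Small Employer Authorization exemption does not apply.
[R12] revenue $2,025,000 < $2,125,000; vehicles 22 ≥ 19 → Small Business Permit not required.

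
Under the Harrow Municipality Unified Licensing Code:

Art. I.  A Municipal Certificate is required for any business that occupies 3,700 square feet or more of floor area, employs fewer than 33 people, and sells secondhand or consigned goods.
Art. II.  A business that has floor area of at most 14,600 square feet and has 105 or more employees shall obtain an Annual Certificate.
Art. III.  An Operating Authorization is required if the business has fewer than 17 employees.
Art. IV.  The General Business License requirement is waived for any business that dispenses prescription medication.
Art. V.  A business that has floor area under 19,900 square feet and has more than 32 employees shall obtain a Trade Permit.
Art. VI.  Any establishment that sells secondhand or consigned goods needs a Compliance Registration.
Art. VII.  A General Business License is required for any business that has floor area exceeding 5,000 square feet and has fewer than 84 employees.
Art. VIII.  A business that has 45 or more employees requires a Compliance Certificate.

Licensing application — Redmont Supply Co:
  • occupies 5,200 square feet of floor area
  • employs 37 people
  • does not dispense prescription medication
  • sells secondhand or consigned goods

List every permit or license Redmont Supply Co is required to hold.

Art. I. floor area 5,200 square feet ≥ 3,700 square feet; employees 37 ≥ 33; sells secondhand or consigned goods → Municipal Certificate not required.
Art. II. floor area 5,200 square feet ≤ 14,600 square feet; employees 37 < 105 → Annual Certificate not required.
Art. III. employees 37 ≥ 17 → Operating Authorization not required.
Art. IV. does not dispense prescription medication → General Business License exemption does not apply.
Art. V. floor area 5,200 square feet < 19,900 square feet; employees 37 > 32 → Trade Permit required.
Art. VI. sells secondhand or consigned goods → Compliance Registration required.
Art. VII. floor area 5,200 square feet > 5,000 square feet; employees 37 < 84 → General Business License required.
Art. VIII. employees 37 < 45 → Compliance Certificate not required.

Compliance Registration, General Business License, Trade Permit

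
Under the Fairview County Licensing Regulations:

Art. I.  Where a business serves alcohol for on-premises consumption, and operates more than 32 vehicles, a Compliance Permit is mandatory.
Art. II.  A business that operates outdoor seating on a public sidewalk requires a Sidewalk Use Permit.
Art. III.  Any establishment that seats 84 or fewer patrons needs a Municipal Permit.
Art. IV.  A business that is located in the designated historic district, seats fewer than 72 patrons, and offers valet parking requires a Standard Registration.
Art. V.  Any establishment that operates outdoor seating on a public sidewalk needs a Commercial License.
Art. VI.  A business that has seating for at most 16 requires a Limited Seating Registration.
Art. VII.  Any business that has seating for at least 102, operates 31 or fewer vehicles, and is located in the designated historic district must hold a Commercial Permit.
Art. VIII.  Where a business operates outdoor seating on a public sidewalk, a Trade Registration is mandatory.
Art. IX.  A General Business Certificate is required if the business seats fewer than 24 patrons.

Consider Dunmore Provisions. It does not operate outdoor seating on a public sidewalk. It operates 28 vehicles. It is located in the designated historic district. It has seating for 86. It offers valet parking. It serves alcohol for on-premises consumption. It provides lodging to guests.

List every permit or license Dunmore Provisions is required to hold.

Art. I. serves alcohol for on-premises consumption; vehicles 28 ≤ 32 → Compliance Permit not required.
Art. II. does not operate outdoor seating on a public sidewalk → Sidewalk Use Permit not required.
Art. III. seating 86 > 84 → Municipal Permit not required.
Art. IV. is located in the designated historic district; seating 86 ≥ 72; offers valet parking → Standard Registration not required.
Art. V. does not operate outdoor seating on a public sidewalk → Commercial License not required.
Art. VI. seating 86 > 16 → Limited Seating Registration not required.
Art. VII. seating 86 < 102; vehicles 28 ≤ 31; is located in the designated historic district → Commercial Permit not required.
Art. VIII. does not operate outdoor seating on a public sidewalk → Trade Registration not required.
Art. IX. seating 86 ≥ 24 → General Business Certificate not required.

None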